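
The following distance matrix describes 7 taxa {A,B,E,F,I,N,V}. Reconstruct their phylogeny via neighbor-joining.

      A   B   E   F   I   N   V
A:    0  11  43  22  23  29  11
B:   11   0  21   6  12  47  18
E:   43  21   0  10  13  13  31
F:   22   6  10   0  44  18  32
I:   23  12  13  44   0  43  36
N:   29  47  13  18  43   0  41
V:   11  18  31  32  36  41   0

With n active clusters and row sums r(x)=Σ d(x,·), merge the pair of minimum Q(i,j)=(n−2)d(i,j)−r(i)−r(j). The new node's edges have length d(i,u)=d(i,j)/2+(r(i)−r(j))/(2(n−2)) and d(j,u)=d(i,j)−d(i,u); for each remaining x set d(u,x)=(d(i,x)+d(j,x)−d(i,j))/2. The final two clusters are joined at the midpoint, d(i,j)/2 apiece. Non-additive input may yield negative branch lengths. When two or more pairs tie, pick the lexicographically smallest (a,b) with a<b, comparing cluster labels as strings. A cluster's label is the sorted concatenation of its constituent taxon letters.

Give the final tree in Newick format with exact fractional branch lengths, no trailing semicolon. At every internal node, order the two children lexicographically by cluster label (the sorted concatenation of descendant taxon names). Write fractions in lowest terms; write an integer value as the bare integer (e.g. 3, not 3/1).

((((A:4/3,V:29/3):29/4,((E:1/2,N:25/2):17/4,F:13/4):47/4):13/4,B:-7/4):55/8,I:55/8)

step 1: merge (E,N) at d=13, Q=-257; branch lengths E→1/2, N→25/2; new cluster EN
  updated: d(A,EN)=59/2, d(B,EN)=55/2, d(EN,F)=15/2, d(EN,I)=43/2, d(EN,V)=59/2
step 2: merge (EN,F) at d=15/2, Q=-197; branch lengths EN→17/4, F→13/4; new cluster EFN
  updated: d(A,EFN)=22, d(B,EFN)=13, d(EFN,I)=29, d(EFN,V)=27
step 3: merge (A,V) at d=11, Q=-126; branch lengths A→4/3, V→29/3; new cluster AV
  updated: d(AV,B)=9, d(AV,EFN)=19, d(AV,I)=24
step 4: merge (AV,EFN) at d=19, Q=-75; branch lengths AV→29/4, EFN→47/4; new cluster AEFNV
  updated: d(AEFNV,B)=3/2, d(AEFNV,I)=17
step 5: merge (AEFNV,B) at d=3/2, Q=-61/2; branch lengths AEFNV→13/4, B→-7/4; new cluster ABEFNV
  updated: d(ABEFNV,I)=55/4
step 6: merge (ABEFNV,I) at d=55/4; branch lengths ABEFNV→55/8, I→55/8; new cluster ABEFINV
final tree: ((((A:4/3,V:29/3):29/4,((E:1/2,N:25/2):17/4,F:13/4):47/4):13/4,B:-7/4):55/8,I:55/8)
total length: 263/4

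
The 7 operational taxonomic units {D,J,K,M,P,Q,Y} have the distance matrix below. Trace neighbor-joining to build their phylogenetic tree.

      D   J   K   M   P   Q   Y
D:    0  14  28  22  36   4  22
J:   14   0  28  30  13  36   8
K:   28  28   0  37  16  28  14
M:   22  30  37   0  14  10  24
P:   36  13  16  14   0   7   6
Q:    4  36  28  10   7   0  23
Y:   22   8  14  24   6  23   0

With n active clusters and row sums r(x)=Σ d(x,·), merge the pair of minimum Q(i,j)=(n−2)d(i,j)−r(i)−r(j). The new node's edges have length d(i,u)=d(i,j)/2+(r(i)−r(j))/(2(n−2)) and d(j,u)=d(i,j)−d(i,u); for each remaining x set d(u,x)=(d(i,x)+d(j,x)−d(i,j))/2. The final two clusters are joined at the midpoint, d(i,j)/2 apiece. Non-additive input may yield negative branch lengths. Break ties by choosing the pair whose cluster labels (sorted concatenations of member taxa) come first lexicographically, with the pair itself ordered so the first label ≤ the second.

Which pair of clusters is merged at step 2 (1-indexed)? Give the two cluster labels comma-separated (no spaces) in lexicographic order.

1. join D+Q (d=4, Q=-214) ⇒ DQ; edges |D|=19/5, |Q|=1/5
  updated: d(DQ,J)=23, d(DQ,K)=26, d(DQ,M)=14, d(DQ,P)=39/2, d(DQ,Y)=41/2
2. join DQ+M (d=14, Q=-166) ⇒ DMQ; edges |DQ|=5, |M|=9
  updated: d(DMQ,J)=39/2, d(DMQ,K)=49/2, d(DMQ,P)=39/4, d(DMQ,Y)=61/4
3. join J+Y (d=8, Q=-351/4) ⇒ JY; edges |J|=197/24, |Y|=-5/24
  updated: d(DMQ,JY)=107/8, d(JY,K)=17, d(JY,P)=11/2
4. join DMQ+P (d=39/4, Q=-475/8) ⇒ DMPQ; edges |DMQ|=287/32, |P|=25/32
  updated: d(DMPQ,JY)=73/16, d(DMPQ,K)=123/8
5. join DMPQ+JY (d=73/16, Q=-591/16) ⇒ DJMPQY; edges |DMPQ|=47/32, |JY|=99/32
  updated: d(DJMPQY,K)=445/32
6. join DJMPQY+K (d=445/32) ⇒ DJKMPQY; edges |DJMPQY|=445/64, |K|=445/64
final tree: (((((D:19/5,Q:1/5):5,M:9):287/32,P:25/32):47/32,(J:197/24,Y:-5/24):99/32):445/64,K:445/64)
total length: 1735/32

DQ,M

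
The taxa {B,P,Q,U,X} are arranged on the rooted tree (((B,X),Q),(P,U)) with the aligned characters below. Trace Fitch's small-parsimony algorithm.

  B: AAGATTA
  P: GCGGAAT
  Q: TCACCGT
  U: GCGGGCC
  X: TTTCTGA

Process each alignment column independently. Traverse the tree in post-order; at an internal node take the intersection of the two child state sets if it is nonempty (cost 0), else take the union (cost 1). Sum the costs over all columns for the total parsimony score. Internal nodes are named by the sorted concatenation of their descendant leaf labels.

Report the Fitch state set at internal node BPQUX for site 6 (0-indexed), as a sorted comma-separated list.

[col 0] BX: children B:{A}, X:{T} ∪→ {A,T}; cost 1
[col 0] BQX: children BX:{A,T}, Q:{T} ∩→ {T}; cost 0
[col 0] PU: children P:{G}, U:{G} ∩→ {G}; cost 0
[col 0] BPQUX: children BQX:{T}, PU:{G} ∪→ {G,T}; cost 1
[col 1] BX: children B:{A}, X:{T} ∪→ {A,T}; cost 1
[col 1] BQX: children BX:{A,T}, Q:{C} ∪→ {A,C,T}; cost 1
[col 1] PU: children P:{C}, U:{C} ∩→ {C}; cost 0
[col 1] BPQUX: children BQX:{A,C,T}, PU:{C} ∩→ {C}; cost 0
[col 2] BX: children B:{G}, X:{T} ∪→ {G,T}; cost 1
[col 2] BQX: children BX:{G,T}, Q:{A} ∪→ {A,G,T}; cost 1
[col 2] PU: children P:{G}, U:{G} ∩→ {G}; cost 0
[col 2] BPQUX: children BQX:{A,G,T}, PU:{G} ∩→ {G}; cost 0
[col 3] BX: children B:{A}, X:{C} ∪→ {A,C}; cost 1
[col 3] BQX: children BX:{A,C}, Q:{C} ∩→ {C}; cost 0
[col 3] PU: children P:{G}, U:{G} ∩→ {G}; cost 0
[col 3] BPQUX: children BQX:{C}, PU:{G} ∪→ {C,G}; cost 1
[col 4] BX: children B:{T}, X:{T} ∩→ {T}; cost 0
[col 4] BQX: children BX:{T}, Q:{C} ∪→ {C,T}; cost 1
[col 4] PU: children P:{A}, U:{G} ∪→ {A,G}; cost 1
[col 4] BPQUX: children BQX:{C,T}, PU:{A,G} ∪→ {A,C,G,T}; cost 1
[col 5] BX: children B:{T}, X:{G} ∪→ {G,T}; cost 1
[col 5] BQX: children BX:{G,T}, Q:{G} ∩→ {G}; cost 0
[col 5] PU: children P:{A}, U:{C} ∪→ {A,C}; cost 1
[col 5] BPQUX: children BQX:{G}, PU:{A,C} ∪→ {A,C,G}; cost 1
[col 6] BX: children B:{A}, X:{A} ∩→ {A}; cost 0
[col 6] BQX: children BX:{A}, Q:{T} ∪→ {A,T}; cost 1
[col 6] PU: children P:{T}, U:{C} ∪→ {C,T}; cost 1
[col 6] BPQUX: children BQX:{A,T}, PU:{C,T} ∩→ {T}; cost 0
per-site changes: [2, 2, 2, 2, 3, 3, 2]; total = 16

T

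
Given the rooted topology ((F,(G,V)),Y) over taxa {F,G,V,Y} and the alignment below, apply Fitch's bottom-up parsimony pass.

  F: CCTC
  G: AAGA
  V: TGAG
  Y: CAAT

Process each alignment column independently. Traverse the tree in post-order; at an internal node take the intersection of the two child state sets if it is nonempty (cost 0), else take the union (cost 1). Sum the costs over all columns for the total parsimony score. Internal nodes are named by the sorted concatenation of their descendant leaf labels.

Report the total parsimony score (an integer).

site 0, node GV: G={A} ∪ V={T} → {A,T} (+1)
site 0, node FGV: F={C} ∪ GV={A,T} → {A,C,T} (+1)
site 0, node FGVY: FGV={A,C,T} ∩ Y={C} → {C} (+0)
site 1, node GV: G={A} ∪ V={G} → {A,G} (+1)
site 1, node FGV: F={C} ∪ GV={A,G} → {A,C,G} (+1)
site 1, node FGVY: FGV={A,C,G} ∩ Y={A} → {A} (+0)
site 2, node GV: G={G} ∪ V={A} → {A,G} (+1)
site 2, node FGV: F={T} ∪ GV={A,G} → {A,G,T} (+1)
site 2, node FGVY: FGV={A,G,T} ∩ Y={A} → {A} (+0)
site 3, node GV: G={A} ∪ V={G} → {A,G} (+1)
site 3, node FGV: F={C} ∪ GV={A,G} → {A,C,G} (+1)
site 3, node FGVY: FGV={A,C,G} ∪ Y={T} → {A,C,G,T} (+1)
per-site changes: [2, 2, 2, 3]; total = 9

9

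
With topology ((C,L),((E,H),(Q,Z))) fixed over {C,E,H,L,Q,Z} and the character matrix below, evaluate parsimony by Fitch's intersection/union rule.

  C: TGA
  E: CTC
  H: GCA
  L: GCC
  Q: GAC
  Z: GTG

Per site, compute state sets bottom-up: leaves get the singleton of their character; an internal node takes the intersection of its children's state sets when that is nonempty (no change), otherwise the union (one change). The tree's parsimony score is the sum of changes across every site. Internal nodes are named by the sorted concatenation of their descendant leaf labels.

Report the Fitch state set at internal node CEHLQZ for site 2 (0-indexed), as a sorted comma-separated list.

[col 0] CL: children C:{T}, L:{G} ∪→ {G,T}; cost 1
[col 0] EH: children E:{C}, H:{G} ∪→ {C,G}; cost 1
[col 0] QZ: children Q:{G}, Z:{G} ∩→ {G}; cost 0
[col 0] EHQZ: children EH:{C,G}, QZ:{G} ∩→ {G}; cost 0
[col 0] CEHLQZ: children CL:{G,T}, EHQZ:{G} ∩→ {G}; cost 0
[col 1] CL: children C:{G}, L:{C} ∪→ {C,G}; cost 1
[col 1] EH: children E:{T}, H:{C} ∪→ {C,T}; cost 1
[col 1] QZ: children Q:{A}, Z:{T} ∪→ {A,T}; cost 1
[col 1] EHQZ: children EH:{C,T}, QZ:{A,T} ∩→ {T}; cost 0
[col 1] CEHLQZ: children CL:{C,G}, EHQZ:{T} ∪→ {C,G,T}; cost 1
[col 2] CL: children C:{A}, L:{C} ∪→ {A,C}; cost 1
[col 2] EH: children E:{C}, H:{A} ∪→ {A,C}; cost 1
[col 2] QZ: children Q:{C}, Z:{G} ∪→ {C,G}; cost 1
[col 2] EHQZ: children EH:{A,C}, QZ:{C,G} ∩→ {C}; cost 0
[col 2] CEHLQZ: children CL:{A,C}, EHQZ:{C} ∩→ {C}; cost 0
per-site changes: [2, 4, 3]; total = 9

C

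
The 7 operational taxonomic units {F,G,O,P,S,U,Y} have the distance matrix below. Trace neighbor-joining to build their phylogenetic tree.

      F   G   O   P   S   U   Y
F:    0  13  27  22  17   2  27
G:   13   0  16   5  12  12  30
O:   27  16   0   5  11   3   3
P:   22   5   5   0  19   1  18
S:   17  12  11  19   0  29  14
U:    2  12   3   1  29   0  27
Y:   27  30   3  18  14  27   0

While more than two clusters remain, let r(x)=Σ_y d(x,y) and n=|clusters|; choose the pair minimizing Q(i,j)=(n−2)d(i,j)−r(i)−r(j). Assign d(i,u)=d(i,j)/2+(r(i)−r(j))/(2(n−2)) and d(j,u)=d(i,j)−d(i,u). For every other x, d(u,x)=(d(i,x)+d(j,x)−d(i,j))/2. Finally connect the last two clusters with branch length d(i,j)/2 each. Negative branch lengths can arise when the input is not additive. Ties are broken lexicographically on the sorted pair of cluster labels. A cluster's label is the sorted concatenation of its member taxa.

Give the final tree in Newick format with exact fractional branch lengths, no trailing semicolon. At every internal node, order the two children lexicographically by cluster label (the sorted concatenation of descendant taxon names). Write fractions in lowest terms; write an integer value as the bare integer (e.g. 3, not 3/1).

step 1: merge (F,U) at d=2, Q=-172; branch lengths F→22/5, U→-12/5; new cluster FU
  updated: d(FU,G)=23/2, d(FU,O)=14, d(FU,P)=21/2, d(FU,S)=22, d(FU,Y)=26
step 2: merge (O,Y) at d=3, Q=-128; branch lengths O→-15/4, Y→27/4; new cluster OY
  updated: d(FU,OY)=37/2, d(G,OY)=43/2, d(OY,P)=10, d(OY,S)=11
step 3: merge (OY,S) at d=11, Q=-92; branch lengths OY→5, S→6; new cluster OSY
  updated: d(FU,OSY)=59/4, d(G,OSY)=45/4, d(OSY,P)=9
step 4: merge (FU,OSY) at d=59/4, Q=-169/4; branch lengths FU→125/16, OSY→111/16; new cluster FOSUY
  updated: d(FOSUY,G)=4, d(FOSUY,P)=19/8
step 5: merge (FOSUY,G) at d=4, Q=-91/8; branch lengths FOSUY→11/16, G→53/16; new cluster FGOSUY
  updated: d(FGOSUY,P)=27/16
step 6: merge (FGOSUY,P) at d=27/16; branch lengths FGOSUY→27/32, P→27/32; new cluster FGOPSUY
final tree: ((((F:22/5,U:-12/5):125/16,((O:-15/4,Y:27/4):5,S:6):111/16):11/16,G:53/16):27/32,P:27/32)
total length: 583/16

((((F:22/5,U:-12/5):125/16,((O:-15/4,Y:27/4):5,S:6):111/16):11/16,G:53/16):27/32,P:27/32)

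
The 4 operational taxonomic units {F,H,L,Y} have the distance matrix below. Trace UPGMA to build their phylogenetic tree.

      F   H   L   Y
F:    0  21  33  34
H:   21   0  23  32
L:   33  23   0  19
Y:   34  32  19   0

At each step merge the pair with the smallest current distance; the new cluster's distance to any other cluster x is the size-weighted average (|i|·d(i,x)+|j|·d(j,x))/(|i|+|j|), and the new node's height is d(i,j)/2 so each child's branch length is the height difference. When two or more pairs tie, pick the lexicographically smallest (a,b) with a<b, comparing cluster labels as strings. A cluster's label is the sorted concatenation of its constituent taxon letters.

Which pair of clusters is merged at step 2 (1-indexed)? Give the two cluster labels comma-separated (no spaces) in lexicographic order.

F,H

1. join L+Y (d=19) ⇒ LY; edges |L|=19/2, |Y|=19/2
  updated: d(F,LY)=67/2, d(H,LY)=55/2
2. join F+H (d=21) ⇒ FH; edges |F|=21/2, |H|=21/2
  updated: d(FH,LY)=61/2
3. join FH+LY (d=61/2) ⇒ FHLY; edges |FH|=19/4, |LY|=23/4
final tree: ((F:21/2,H:21/2):19/4,(L:19/2,Y:19/2):23/4)
total length: 101/2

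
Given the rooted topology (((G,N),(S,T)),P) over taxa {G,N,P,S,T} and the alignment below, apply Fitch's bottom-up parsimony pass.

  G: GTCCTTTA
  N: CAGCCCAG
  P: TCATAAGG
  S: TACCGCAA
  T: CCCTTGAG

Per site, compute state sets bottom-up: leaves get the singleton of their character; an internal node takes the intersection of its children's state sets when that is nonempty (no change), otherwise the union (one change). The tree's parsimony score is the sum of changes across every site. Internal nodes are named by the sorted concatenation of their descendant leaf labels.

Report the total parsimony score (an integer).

[col 0] GN: children G:{G}, N:{C} ∪→ {C,G}; cost 1
[col 0] ST: children S:{T}, T:{C} ∪→ {C,T}; cost 1
[col 0] GNST: children GN:{C,G}, ST:{C,T} ∩→ {C}; cost 0
[col 0] GNPST: children GNST:{C}, P:{T} ∪→ {C,T}; cost 1
[col 1] GN: children G:{T}, N:{A} ∪→ {A,T}; cost 1
[col 1] ST: children S:{A}, T:{C} ∪→ {A,C}; cost 1
[col 1] GNST: children GN:{A,T}, ST:{A,C} ∩→ {A}; cost 0
[col 1] GNPST: children GNST:{A}, P:{C} ∪→ {A,C}; cost 1
[col 2] GN: children G:{C}, N:{G} ∪→ {C,G}; cost 1
[col 2] ST: children S:{C}, T:{C} ∩→ {C}; cost 0
[col 2] GNST: children GN:{C,G}, ST:{C} ∩→ {C}; cost 0
[col 2] GNPST: children GNST:{C}, P:{A} ∪→ {A,C}; cost 1
[col 3] GN: children G:{C}, N:{C} ∩→ {C}; cost 0
[col 3] ST: children S:{C}, T:{T} ∪→ {C,T}; cost 1
[col 3] GNST: children GN:{C}, ST:{C,T} ∩→ {C}; cost 0
[col 3] GNPST: children GNST:{C}, P:{T} ∪→ {C,T}; cost 1
[col 4] GN: children G:{T}, N:{C} ∪→ {C,T}; cost 1
[col 4] ST: children S:{G}, T:{T} ∪→ {G,T}; cost 1
[col 4] GNST: children GN:{C,T}, ST:{G,T} ∩→ {T}; cost 0
[col 4] GNPST: children GNST:{T}, P:{A} ∪→ {A,T}; cost 1
[col 5] GN: children G:{T}, N:{C} ∪→ {C,T}; cost 1
[col 5] ST: children S:{C}, T:{G} ∪→ {C,G}; cost 1
[col 5] GNST: children GN:{C,T}, ST:{C,G} ∩→ {C}; cost 0
[col 5] GNPST: children GNST:{C}, P:{A} ∪→ {A,C}; cost 1
[col 6] GN: children G:{T}, N:{A} ∪→ {A,T}; cost 1
[col 6] ST: children S:{A}, T:{A} ∩→ {A}; cost 0
[col 6] GNST: children GN:{A,T}, ST:{A} ∩→ {A}; cost 0
[col 6] GNPST: children GNST:{A}, P:{G} ∪→ {A,G}; cost 1
[col 7] GN: children G:{A}, N:{G} ∪→ {A,G}; cost 1
[col 7] ST: children S:{A}, T:{G} ∪→ {A,G}; cost 1
[col 7] GNST: children GN:{A,G}, ST:{A,G} ∩→ {A,G}; cost 0
[col 7] GNPST: children GNST:{A,G}, P:{G} ∩→ {G}; cost 0
per-site changes: [3, 3, 2, 2, 3, 3, 2, 2]; total = 20

20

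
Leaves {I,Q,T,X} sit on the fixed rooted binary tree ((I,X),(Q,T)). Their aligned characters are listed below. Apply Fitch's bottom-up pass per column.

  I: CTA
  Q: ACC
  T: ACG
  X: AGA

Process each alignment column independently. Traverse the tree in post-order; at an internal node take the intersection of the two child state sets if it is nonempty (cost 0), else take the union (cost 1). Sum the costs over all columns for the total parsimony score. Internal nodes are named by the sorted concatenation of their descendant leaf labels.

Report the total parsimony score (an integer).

site 0, node IX: I={C} ∪ X={A} → {A,C} (+1)
site 0, node QT: Q={A} ∩ T={A} → {A} (+0)
site 0, node IQTX: IX={A,C} ∩ QT={A} → {A} (+0)
site 1, node IX: I={T} ∪ X={G} → {G,T} (+1)
site 1, node QT: Q={C} ∩ T={C} → {C} (+0)
site 1, node IQTX: IX={G,T} ∪ QT={C} → {C,G,T} (+1)
site 2, node IX: I={A} ∩ X={A} → {A} (+0)
site 2, node QT: Q={C} ∪ T={G} → {C,G} (+1)
site 2, node IQTX: IX={A} ∪ QT={C,G} → {A,C,G} (+1)
per-site changes: [1, 2, 2]; total = 5

5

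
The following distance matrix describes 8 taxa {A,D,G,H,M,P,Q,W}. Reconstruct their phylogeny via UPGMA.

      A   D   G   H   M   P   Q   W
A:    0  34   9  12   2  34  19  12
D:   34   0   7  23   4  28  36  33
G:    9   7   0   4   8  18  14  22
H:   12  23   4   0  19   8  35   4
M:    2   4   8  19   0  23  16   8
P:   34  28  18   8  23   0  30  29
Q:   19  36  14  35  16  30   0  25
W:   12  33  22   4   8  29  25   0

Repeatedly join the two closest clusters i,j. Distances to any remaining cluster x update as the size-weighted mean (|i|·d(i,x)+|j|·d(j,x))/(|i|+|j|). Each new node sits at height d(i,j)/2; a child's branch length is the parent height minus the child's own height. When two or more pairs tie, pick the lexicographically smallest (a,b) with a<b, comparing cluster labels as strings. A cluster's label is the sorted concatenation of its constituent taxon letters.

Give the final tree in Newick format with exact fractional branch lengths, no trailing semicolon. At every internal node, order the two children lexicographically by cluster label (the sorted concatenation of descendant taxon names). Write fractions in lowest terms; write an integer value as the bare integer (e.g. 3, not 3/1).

((((((A:1,M:1):4,W:5):7/6,(G:2,H:2):25/6):59/15,D:101/10):47/30,P:35/3):5/6,Q:25/2)

iteration 1: select A,M (d=2); attach at lengths (1, 1); label the merged cluster AM
  updated: d(AM,D)=19, d(AM,G)=17/2, d(AM,H)=31/2, d(AM,P)=57/2, d(AM,Q)=35/2, d(AM,W)=10
iteration 2: select G,H (d=4); attach at lengths (2, 2); label the merged cluster GH
  updated: d(AM,GH)=12, d(D,GH)=15, d(GH,P)=13, d(GH,Q)=49/2, d(GH,W)=13
iteration 3: select AM,W (d=10); attach at lengths (4, 5); label the merged cluster AMW
  updated: d(AMW,D)=71/3, d(AMW,GH)=37/3, d(AMW,P)=86/3, d(AMW,Q)=20
iteration 4: select AMW,GH (d=37/3); attach at lengths (7/6, 25/6); label the merged cluster AGHMW
  updated: d(AGHMW,D)=101/5, d(AGHMW,P)=112/5, d(AGHMW,Q)=109/5
iteration 5: select AGHMW,D (d=101/5); attach at lengths (59/15, 101/10); label the merged cluster ADGHMW
  updated: d(ADGHMW,P)=70/3, d(ADGHMW,Q)=145/6
iteration 6: select ADGHMW,P (d=70/3); attach at lengths (47/30, 35/3); label the merged cluster ADGHMPW
  updated: d(ADGHMPW,Q)=25
iteration 7: select ADGHMPW,Q (d=25); attach at lengths (5/6, 25/2); label the merged cluster ADGHMPQW
final tree: ((((((A:1,M:1):4,W:5):7/6,(G:2,H:2):25/6):59/15,D:101/10):47/30,P:35/3):5/6,Q:25/2)
total length: 914/15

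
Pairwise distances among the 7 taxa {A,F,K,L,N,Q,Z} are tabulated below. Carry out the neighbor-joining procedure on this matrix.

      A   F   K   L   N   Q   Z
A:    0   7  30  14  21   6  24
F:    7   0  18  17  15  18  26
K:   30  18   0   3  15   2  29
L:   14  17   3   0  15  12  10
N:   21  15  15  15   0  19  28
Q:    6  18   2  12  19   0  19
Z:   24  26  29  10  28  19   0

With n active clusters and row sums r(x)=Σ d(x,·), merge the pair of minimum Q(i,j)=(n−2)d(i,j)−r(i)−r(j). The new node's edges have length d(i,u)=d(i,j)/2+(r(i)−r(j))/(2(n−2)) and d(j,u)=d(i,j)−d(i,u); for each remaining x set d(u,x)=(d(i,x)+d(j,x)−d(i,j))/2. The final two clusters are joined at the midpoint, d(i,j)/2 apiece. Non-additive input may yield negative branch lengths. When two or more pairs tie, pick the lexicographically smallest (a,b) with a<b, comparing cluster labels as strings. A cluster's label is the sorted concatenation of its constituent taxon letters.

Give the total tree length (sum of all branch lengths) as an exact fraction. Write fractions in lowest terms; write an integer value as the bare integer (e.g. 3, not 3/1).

729/16

iteration 1: select A,F (d=7, Q=-168); attach at lengths (18/5, 17/5); label the merged cluster AF
  updated: d(AF,K)=41/2, d(AF,L)=12, d(AF,N)=29/2, d(AF,Q)=17/2, d(AF,Z)=43/2
iteration 2: select K,Q (d=2, Q=-122); attach at lengths (17/8, -1/8); label the merged cluster KQ
  updated: d(AF,KQ)=27/2, d(KQ,L)=13/2, d(KQ,N)=16, d(KQ,Z)=23
iteration 3: select L,Z (d=10, Q=-96); attach at lengths (-3/2, 23/2); label the merged cluster LZ
  updated: d(AF,LZ)=47/4, d(KQ,LZ)=39/4, d(LZ,N)=33/2
iteration 4: select AF,N (d=29/2, Q=-231/4); attach at lengths (87/16, 145/16); label the merged cluster AFN
  updated: d(AFN,KQ)=15/2, d(AFN,LZ)=55/8
iteration 5: select AFN,KQ (d=15/2, Q=-193/8); attach at lengths (37/16, 83/16); label the merged cluster AFKNQ
  updated: d(AFKNQ,LZ)=73/16
iteration 6: select AFKNQ,LZ (d=73/16); attach at lengths (73/32, 73/32); label the merged cluster AFKLNQZ
final tree: ((((A:18/5,F:17/5):87/16,N:145/16):37/16,(K:17/8,Q:-1/8):83/16):73/32,(L:-3/2,Z:23/2):73/32)
total length: 729/16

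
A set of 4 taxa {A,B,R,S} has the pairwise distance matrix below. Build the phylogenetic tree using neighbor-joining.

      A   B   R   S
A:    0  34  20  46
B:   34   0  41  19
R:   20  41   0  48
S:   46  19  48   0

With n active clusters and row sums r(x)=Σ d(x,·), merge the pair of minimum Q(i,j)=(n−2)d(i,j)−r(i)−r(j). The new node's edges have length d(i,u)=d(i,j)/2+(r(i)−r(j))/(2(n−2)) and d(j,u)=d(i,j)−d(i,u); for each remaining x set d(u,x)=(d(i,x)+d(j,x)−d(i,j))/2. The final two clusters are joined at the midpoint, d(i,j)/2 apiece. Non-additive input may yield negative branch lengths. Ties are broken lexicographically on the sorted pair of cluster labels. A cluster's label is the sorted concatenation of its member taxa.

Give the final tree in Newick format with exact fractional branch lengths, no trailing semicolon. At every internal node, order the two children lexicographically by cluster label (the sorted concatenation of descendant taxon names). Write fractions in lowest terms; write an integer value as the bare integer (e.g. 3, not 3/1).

(((A:31/4,R:49/4):91/4,B:19/4):57/8,S:57/8)

1. join A+R (d=20, Q=-169) ⇒ AR; edges |A|=31/4, |R|=49/4
  updated: d(AR,B)=55/2, d(AR,S)=37
2. join AR+B (d=55/2, Q=-167/2) ⇒ ABR; edges |AR|=91/4, |B|=19/4
  updated: d(ABR,S)=57/4
3. join ABR+S (d=57/4) ⇒ ABRS; edges |ABR|=57/8, |S|=57/8
final tree: (((A:31/4,R:49/4):91/4,B:19/4):57/8,S:57/8)
total length: 247/4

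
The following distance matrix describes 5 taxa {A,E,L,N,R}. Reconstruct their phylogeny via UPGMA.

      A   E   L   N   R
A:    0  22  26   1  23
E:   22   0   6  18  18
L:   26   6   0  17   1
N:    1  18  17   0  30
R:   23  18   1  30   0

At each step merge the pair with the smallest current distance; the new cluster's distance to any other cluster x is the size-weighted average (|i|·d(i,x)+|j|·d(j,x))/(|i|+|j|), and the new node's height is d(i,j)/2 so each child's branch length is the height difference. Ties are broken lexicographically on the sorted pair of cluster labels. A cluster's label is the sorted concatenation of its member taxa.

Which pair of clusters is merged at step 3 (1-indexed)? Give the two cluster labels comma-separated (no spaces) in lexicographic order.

iteration 1: select A,N (d=1); attach at lengths (1/2, 1/2); label the merged cluster AN
  updated: d(AN,E)=20, d(AN,L)=43/2, d(AN,R)=53/2
iteration 2: select L,R (d=1); attach at lengths (1/2, 1/2); label the merged cluster LR
  updated: d(AN,LR)=24, d(E,LR)=12
iteration 3: select E,LR (d=12); attach at lengths (6, 11/2); label the merged cluster ELR
  updated: d(AN,ELR)=68/3
iteration 4: select AN,ELR (d=68/3); attach at lengths (65/6, 16/3); label the merged cluster AELNR
final tree: ((A:1/2,N:1/2):65/6,(E:6,(L:1/2,R:1/2):11/2):16/3)
total length: 89/3

E,LR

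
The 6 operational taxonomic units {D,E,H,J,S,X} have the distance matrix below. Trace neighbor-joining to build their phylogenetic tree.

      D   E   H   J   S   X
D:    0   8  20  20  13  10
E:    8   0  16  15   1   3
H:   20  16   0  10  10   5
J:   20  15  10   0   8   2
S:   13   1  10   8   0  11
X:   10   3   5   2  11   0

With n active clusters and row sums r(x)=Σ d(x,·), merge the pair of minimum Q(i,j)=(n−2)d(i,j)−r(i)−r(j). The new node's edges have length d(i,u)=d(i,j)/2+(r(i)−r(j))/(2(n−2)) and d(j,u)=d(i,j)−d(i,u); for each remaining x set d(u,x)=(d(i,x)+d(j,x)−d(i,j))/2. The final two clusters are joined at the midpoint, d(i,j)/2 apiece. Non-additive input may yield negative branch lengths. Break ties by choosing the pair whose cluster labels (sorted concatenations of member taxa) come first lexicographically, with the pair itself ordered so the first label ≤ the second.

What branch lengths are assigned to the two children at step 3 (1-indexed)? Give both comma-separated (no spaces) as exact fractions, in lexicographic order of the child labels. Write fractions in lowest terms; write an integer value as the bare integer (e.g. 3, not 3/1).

41/8,43/8

iteration 1: select D,E (d=8, Q=-82); attach at lengths (15/2, 1/2); label the merged cluster DE
  updated: d(DE,H)=14, d(DE,J)=27/2, d(DE,S)=3, d(DE,X)=5/2
iteration 2: select DE,S (d=3, Q=-56); attach at lengths (5/3, 4/3); label the merged cluster DES
  updated: d(DES,H)=21/2, d(DES,J)=37/4, d(DES,X)=21/4
iteration 3: select DES,H (d=21/2, Q=-59/2); attach at lengths (41/8, 43/8); label the merged cluster DEHS
  updated: d(DEHS,J)=35/8, d(DEHS,X)=-1/8
iteration 4: select DEHS,J (d=35/8, Q=-25/4); attach at lengths (9/8, 13/4); label the merged cluster DEHJS
  updated: d(DEHJS,X)=-5/4
iteration 5: select DEHJS,X (d=-5/4); attach at lengths (-5/8, -5/8); label the merged cluster DEHJSX
final tree: (((((D:15/2,E:1/2):5/3,S:4/3):41/8,H:43/8):9/8,J:13/4):-5/8,X:-5/8)
total length: 197/8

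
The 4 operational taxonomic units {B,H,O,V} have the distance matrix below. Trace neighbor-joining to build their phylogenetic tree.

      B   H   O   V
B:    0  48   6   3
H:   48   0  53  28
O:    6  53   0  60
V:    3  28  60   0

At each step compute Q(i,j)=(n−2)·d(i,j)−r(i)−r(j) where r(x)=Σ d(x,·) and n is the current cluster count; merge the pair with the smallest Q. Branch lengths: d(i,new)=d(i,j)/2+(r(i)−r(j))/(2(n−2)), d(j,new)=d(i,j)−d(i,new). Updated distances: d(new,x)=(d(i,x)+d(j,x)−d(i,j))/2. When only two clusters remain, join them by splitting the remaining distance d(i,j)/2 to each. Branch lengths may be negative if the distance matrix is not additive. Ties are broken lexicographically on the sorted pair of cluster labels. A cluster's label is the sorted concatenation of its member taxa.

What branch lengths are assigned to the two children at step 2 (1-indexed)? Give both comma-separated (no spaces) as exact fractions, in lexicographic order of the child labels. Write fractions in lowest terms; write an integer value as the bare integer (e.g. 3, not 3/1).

step 1: merge (B,O) at d=6, Q=-164; branch lengths B→-25/2, O→37/2; new cluster BO
  updated: d(BO,H)=95/2, d(BO,V)=57/2
step 2: merge (BO,H) at d=95/2, Q=-104; branch lengths BO→24, H→47/2; new cluster BHO
  updated: d(BHO,V)=9/2
step 3: merge (BHO,V) at d=9/2; branch lengths BHO→9/4, V→9/4; new cluster BHOV
final tree: (((B:-25/2,O:37/2):24,H:47/2):9/4,V:9/4)
total length: 58

24,47/2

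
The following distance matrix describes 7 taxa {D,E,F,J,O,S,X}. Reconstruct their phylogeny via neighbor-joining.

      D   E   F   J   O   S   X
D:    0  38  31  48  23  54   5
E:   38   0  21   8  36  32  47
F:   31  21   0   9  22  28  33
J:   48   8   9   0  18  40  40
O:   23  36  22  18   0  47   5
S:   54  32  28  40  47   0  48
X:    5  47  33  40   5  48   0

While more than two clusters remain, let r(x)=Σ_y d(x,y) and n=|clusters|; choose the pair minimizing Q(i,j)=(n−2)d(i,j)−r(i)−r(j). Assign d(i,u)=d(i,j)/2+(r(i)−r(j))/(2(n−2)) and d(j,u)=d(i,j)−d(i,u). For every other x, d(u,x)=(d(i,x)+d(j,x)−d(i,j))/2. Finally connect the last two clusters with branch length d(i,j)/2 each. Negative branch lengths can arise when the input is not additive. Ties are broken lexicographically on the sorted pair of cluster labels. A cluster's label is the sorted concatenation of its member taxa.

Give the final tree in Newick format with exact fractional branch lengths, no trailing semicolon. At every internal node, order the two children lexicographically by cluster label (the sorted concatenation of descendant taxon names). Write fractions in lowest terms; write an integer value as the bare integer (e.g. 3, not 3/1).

step 1: merge (D,X) at d=5, Q=-352; branch lengths D→23/5, X→2/5; new cluster DX
  updated: d(DX,E)=40, d(DX,F)=59/2, d(DX,J)=83/2, d(DX,O)=23/2, d(DX,S)=97/2
step 2: merge (DX,O) at d=23/2, Q=-519/2; branch lengths DX→165/16, O→19/16; new cluster DOX
  updated: d(DOX,E)=129/4, d(DOX,F)=20, d(DOX,J)=24, d(DOX,S)=42
step 3: merge (E,J) at d=8, Q=-601/4; branch lengths E→145/24, J→47/24; new cluster EJ
  updated: d(DOX,EJ)=193/8, d(EJ,F)=11, d(EJ,S)=32
step 4: merge (DOX,F) at d=20, Q=-841/8; branch lengths DOX→537/32, F→103/32; new cluster DFOX
  updated: d(DFOX,EJ)=121/16, d(DFOX,S)=25
step 5: merge (DFOX,EJ) at d=121/16, Q=-1033/16; branch lengths DFOX→9/32, EJ→233/32; new cluster DEFJOX
  updated: d(DEFJOX,S)=791/32
step 6: merge (DEFJOX,S) at d=791/32; branch lengths DEFJOX→791/64, S→791/64; new cluster DEFJOSX
final tree: (((((D:23/5,X:2/5):165/16,O:19/16):537/32,F:103/32):9/32,(E:145/24,J:47/24):233/32):791/64,S:791/64)
total length: 2457/32

(((((D:23/5,X:2/5):165/16,O:19/16):537/32,F:103/32):9/32,(E:145/24,J:47/24):233/32):791/64,S:791/64)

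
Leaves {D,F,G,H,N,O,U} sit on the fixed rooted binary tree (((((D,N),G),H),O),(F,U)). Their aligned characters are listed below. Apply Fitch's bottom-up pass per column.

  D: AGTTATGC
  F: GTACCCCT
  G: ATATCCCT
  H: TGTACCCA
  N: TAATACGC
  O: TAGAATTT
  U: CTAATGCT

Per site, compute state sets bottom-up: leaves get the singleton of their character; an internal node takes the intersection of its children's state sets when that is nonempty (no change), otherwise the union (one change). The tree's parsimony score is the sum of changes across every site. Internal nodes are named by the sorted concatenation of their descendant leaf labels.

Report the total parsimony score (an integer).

site 0, node DN: D={A} ∪ N={T} → {A,T} (+1)
site 0, node DGN: DN={A,T} ∩ G={A} → {A} (+0)
site 0, node DGHN: DGN={A} ∪ H={T} → {A,T} (+1)
site 0, node DGHNO: DGHN={A,T} ∩ O={T} → {T} (+0)
site 0, node FU: F={G} ∪ U={C} → {C,G} (+1)
site 0, node DFGHNOU: DGHNO={T} ∪ FU={C,G} → {C,G,T} (+1)
site 1, node DN: D={G} ∪ N={A} → {A,G} (+1)
site 1, node DGN: DN={A,G} ∪ G={T} → {A,G,T} (+1)
site 1, node DGHN: DGN={A,G,T} ∩ H={G} → {G} (+0)
site 1, node DGHNO: DGHN={G} ∪ O={A} → {A,G} (+1)
site 1, node FU: F={T} ∩ U={T} → {T} (+0)
site 1, node DFGHNOU: DGHNO={A,G} ∪ FU={T} → {A,G,T} (+1)
site 2, node DN: D={T} ∪ N={A} → {A,T} (+1)
site 2, node DGN: DN={A,T} ∩ G={A} → {A} (+0)
site 2, node DGHN: DGN={A} ∪ H={T} → {A,T} (+1)
site 2, node DGHNO: DGHN={A,T} ∪ O={G} → {A,G,T} (+1)
site 2, node FU: F={A} ∩ U={A} → {A} (+0)
site 2, node DFGHNOU: DGHNO={A,G,T} ∩ FU={A} → {A} (+0)
site 3, node DN: D={T} ∩ N={T} → {T} (+0)
site 3, node DGN: DN={T} ∩ G={T} → {T} (+0)
site 3, node DGHN: DGN={T} ∪ H={A} → {A,T} (+1)
site 3, node DGHNO: DGHN={A,T} ∩ O={A} → {A} (+0)
site 3, node FU: F={C} ∪ U={A} → {A,C} (+1)
site 3, node DFGHNOU: DGHNO={A} ∩ FU={A,C} → {A} (+0)
site 4, node DN: D={A} ∩ N={A} → {A} (+0)
site 4, node DGN: DN={A} ∪ G={C} → {A,C} (+1)
site 4, node DGHN: DGN={A,C} ∩ H={C} → {C} (+0)
site 4, node DGHNO: DGHN={C} ∪ O={A} → {A,C} (+1)
site 4, node FU: F={C} ∪ U={T} → {C,T} (+1)
site 4, node DFGHNOU: DGHNO={A,C} ∩ FU={C,T} → {C} (+0)
site 5, node DN: D={T} ∪ N={C} → {C,T} (+1)
site 5, node DGN: DN={C,T} ∩ G={C} → {C} (+0)
site 5, node DGHN: DGN={C} ∩ H={C} → {C} (+0)
site 5, node DGHNO: DGHN={C} ∪ O={T} → {C,T} (+1)
site 5, node FU: F={C} ∪ U={G} → {C,G} (+1)
site 5, node DFGHNOU: DGHNO={C,T} ∩ FU={C,G} → {C} (+0)
site 6, node DN: D={G} ∩ N={G} → {G} (+0)
site 6, node DGN: DN={G} ∪ G={C} → {C,G} (+1)
site 6, node DGHN: DGN={C,G} ∩ H={C} → {C} (+0)
site 6, node DGHNO: DGHN={C} ∪ O={T} → {C,T} (+1)
site 6, node FU: F={C} ∩ U={C} → {C} (+0)
site 6, node DFGHNOU: DGHNO={C,T} ∩ FU={C} → {C} (+0)
site 7, node DN: D={C} ∩ N={C} → {C} (+0)
site 7, node DGN: DN={C} ∪ G={T} → {C,T} (+1)
site 7, node DGHN: DGN={C,T} ∪ H={A} → {A,C,T} (+1)
site 7, node DGHNO: DGHN={A,C,T} ∩ O={T} → {T} (+0)
site 7, node FU: F={T} ∩ U={T} → {T} (+0)
site 7, node DFGHNOU: DGHNO={T} ∩ FU={T} → {T} (+0)
per-site changes: [4, 4, 3, 2, 3, 3, 2, 2]; total = 23

23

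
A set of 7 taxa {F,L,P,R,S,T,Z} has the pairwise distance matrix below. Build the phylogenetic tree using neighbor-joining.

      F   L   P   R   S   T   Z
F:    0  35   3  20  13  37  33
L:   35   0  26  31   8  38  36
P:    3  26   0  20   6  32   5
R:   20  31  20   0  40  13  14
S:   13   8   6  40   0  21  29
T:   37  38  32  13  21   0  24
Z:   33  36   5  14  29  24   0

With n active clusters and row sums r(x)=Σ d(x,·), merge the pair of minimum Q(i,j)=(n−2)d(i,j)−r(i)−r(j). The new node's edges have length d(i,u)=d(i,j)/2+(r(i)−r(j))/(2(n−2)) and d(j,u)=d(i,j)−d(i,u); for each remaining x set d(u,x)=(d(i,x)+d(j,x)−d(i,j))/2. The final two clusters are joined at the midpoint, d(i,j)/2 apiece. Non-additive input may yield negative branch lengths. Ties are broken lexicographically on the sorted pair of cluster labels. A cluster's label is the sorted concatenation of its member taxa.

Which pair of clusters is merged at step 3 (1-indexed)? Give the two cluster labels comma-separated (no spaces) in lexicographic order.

1. join L+S (d=8, Q=-251) ⇒ LS; edges |L|=97/10, |S|=-17/10
  updated: d(F,LS)=20, d(LS,P)=12, d(LS,R)=63/2, d(LS,T)=51/2, d(LS,Z)=57/2
2. join R+T (d=13, Q=-178) ⇒ RT; edges |R|=19/8, |T|=85/8
  updated: d(F,RT)=22, d(LS,RT)=22, d(P,RT)=39/2, d(RT,Z)=25/2
3. join RT+Z (d=25/2, Q=-235/2) ⇒ RTZ; edges |RT|=23/4, |Z|=27/4
  updated: d(F,RTZ)=85/4, d(LS,RTZ)=19, d(P,RTZ)=6
4. join F+P (d=3, Q=-237/4) ⇒ FP; edges |F|=117/16, |P|=-69/16
  updated: d(FP,LS)=29/2, d(FP,RTZ)=97/8
5. join FP+LS (d=29/2, Q=-365/8) ⇒ FLPS; edges |FP|=61/16, |LS|=171/16
  updated: d(FLPS,RTZ)=133/16
6. join FLPS+RTZ (d=133/16) ⇒ FLPRSTZ; edges |FLPS|=133/32, |RTZ|=133/32
final tree: (((F:117/16,P:-69/16):61/16,(L:97/10,S:-17/10):171/16):133/32,((R:19/8,T:85/8):23/4,Z:27/4):133/32)
total length: 949/16

RT,Z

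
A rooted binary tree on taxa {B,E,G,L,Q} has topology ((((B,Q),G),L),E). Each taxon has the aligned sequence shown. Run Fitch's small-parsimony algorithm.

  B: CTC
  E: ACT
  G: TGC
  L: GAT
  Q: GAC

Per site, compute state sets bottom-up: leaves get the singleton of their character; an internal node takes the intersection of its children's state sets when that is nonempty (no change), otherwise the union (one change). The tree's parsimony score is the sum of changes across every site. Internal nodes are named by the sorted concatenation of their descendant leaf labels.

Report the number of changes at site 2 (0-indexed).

1

BQ@0: {C} ∪ {G} = {C,G} (union, +1)
BGQ@0: {C,G} ∪ {T} = {C,G,T} (union, +1)
BGLQ@0: {C,G,T} ∩ {G} = {G} (intersection, +0)
BEGLQ@0: {G} ∪ {A} = {A,G} (union, +1)
BQ@1: {T} ∪ {A} = {A,T} (union, +1)
BGQ@1: {A,T} ∪ {G} = {A,G,T} (union, +1)
BGLQ@1: {A,G,T} ∩ {A} = {A} (intersection, +0)
BEGLQ@1: {A} ∪ {C} = {A,C} (union, +1)
BQ@2: {C} ∩ {C} = {C} (intersection, +0)
BGQ@2: {C} ∩ {C} = {C} (intersection, +0)
BGLQ@2: {C} ∪ {T} = {C,T} (union, +1)
BEGLQ@2: {C,T} ∩ {T} = {T} (intersection, +0)
per-site changes: [3, 3, 1]; total = 7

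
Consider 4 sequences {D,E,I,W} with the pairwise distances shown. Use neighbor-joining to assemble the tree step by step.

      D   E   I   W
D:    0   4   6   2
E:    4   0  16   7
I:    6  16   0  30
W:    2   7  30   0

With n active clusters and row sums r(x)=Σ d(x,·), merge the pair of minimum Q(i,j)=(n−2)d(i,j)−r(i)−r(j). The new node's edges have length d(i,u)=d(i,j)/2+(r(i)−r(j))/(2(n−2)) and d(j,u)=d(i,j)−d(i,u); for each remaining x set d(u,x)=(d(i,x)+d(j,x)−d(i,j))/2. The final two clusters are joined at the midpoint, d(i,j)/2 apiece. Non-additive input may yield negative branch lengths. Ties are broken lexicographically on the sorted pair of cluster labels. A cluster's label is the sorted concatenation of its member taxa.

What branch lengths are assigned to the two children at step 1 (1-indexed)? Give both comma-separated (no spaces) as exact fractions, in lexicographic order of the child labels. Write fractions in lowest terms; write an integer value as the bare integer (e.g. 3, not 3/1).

step 1: merge (D,I) at d=6, Q=-52; branch lengths D→-7, I→13; new cluster DI
  updated: d(DI,E)=7, d(DI,W)=13
step 2: merge (DI,E) at d=7, Q=-27; branch lengths DI→13/2, E→1/2; new cluster DEI
  updated: d(DEI,W)=13/2
step 3: merge (DEI,W) at d=13/2; branch lengths DEI→13/4, W→13/4; new cluster DEIW
final tree: (((D:-7,I:13):13/2,E:1/2):13/4,W:13/4)
total length: 39/2

-7,13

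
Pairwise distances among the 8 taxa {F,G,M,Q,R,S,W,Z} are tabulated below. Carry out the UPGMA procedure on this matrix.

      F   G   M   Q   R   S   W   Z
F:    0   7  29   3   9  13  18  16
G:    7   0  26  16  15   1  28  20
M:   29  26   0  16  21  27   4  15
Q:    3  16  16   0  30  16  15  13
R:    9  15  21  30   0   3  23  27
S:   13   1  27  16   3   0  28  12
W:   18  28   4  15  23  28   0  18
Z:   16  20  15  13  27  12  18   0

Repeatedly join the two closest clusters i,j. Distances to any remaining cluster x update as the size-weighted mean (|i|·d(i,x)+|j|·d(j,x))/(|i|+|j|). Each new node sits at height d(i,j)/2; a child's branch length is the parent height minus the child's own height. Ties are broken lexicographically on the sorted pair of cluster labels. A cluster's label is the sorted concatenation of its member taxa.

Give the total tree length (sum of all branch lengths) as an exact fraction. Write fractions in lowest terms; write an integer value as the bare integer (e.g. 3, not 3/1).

553/12

iteration 1: select G,S (d=1); attach at lengths (1/2, 1/2); label the merged cluster GS
  updated: d(F,GS)=10, d(GS,M)=53/2, d(GS,Q)=16, d(GS,R)=9, d(GS,W)=28, d(GS,Z)=16
iteration 2: select F,Q (d=3); attach at lengths (3/2, 3/2); label the merged cluster FQ
  updated: d(FQ,GS)=13, d(FQ,M)=45/2, d(FQ,R)=39/2, d(FQ,W)=33/2, d(FQ,Z)=29/2
iteration 3: select M,W (d=4); attach at lengths (2, 2); label the merged cluster MW
  updated: d(FQ,MW)=39/2, d(GS,MW)=109/4, d(MW,R)=22, d(MW,Z)=33/2
iteration 4: select GS,R (d=9); attach at lengths (4, 9/2); label the merged cluster GRS
  updated: d(FQ,GRS)=91/6, d(GRS,MW)=51/2, d(GRS,Z)=59/3
iteration 5: select FQ,Z (d=29/2); attach at lengths (23/4, 29/4); label the merged cluster FQZ
  updated: d(FQZ,GRS)=50/3, d(FQZ,MW)=37/2
iteration 6: select FQZ,GRS (d=50/3); attach at lengths (13/12, 23/6); label the merged cluster FGQRSZ
  updated: d(FGQRSZ,MW)=22
iteration 7: select FGQRSZ,MW (d=22); attach at lengths (8/3, 9); label the merged cluster FGMQRSWZ
final tree: ((((F:3/2,Q:3/2):23/4,Z:29/4):13/12,((G:1/2,S:1/2):4,R:9/2):23/6):8/3,(M:2,W:2):9)
total length: 553/12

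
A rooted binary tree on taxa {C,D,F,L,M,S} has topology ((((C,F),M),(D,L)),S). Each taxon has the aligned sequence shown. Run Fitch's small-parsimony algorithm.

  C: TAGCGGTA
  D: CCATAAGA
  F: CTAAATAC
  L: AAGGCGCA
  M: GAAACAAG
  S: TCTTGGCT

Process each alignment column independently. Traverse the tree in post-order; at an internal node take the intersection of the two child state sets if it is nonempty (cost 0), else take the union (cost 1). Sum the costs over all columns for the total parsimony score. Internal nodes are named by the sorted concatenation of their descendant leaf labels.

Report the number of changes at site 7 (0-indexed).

site 0, node CF: C={T} ∪ F={C} → {C,T} (+1)
site 0, node CFM: CF={C,T} ∪ M={G} → {C,G,T} (+1)
site 0, node DL: D={C} ∪ L={A} → {A,C} (+1)
site 0, node CDFLM: CFM={C,G,T} ∩ DL={A,C} → {C} (+0)
site 0, node CDFLMS: CDFLM={C} ∪ S={T} → {C,T} (+1)
site 1, node CF: C={A} ∪ F={T} → {A,T} (+1)
site 1, node CFM: CF={A,T} ∩ M={A} → {A} (+0)
site 1, node DL: D={C} ∪ L={A} → {A,C} (+1)
site 1, node CDFLM: CFM={A} ∩ DL={A,C} → {A} (+0)
site 1, node CDFLMS: CDFLM={A} ∪ S={C} → {A,C} (+1)
site 2, node CF: C={G} ∪ F={A} → {A,G} (+1)
site 2, node CFM: CF={A,G} ∩ M={A} → {A} (+0)
site 2, node DL: D={A} ∪ L={G} → {A,G} (+1)
site 2, node CDFLM: CFM={A} ∩ DL={A,G} → {A} (+0)
site 2, node CDFLMS: CDFLM={A} ∪ S={T} → {A,T} (+1)
site 3, node CF: C={C} ∪ F={A} → {A,C} (+1)
site 3, node CFM: CF={A,C} ∩ M={A} → {A} (+0)
site 3, node DL: D={T} ∪ L={G} → {G,T} (+1)
site 3, node CDFLM: CFM={A} ∪ DL={G,T} → {A,G,T} (+1)
site 3, node CDFLMS: CDFLM={A,G,T} ∩ S={T} → {T} (+0)
site 4, node CF: C={G} ∪ F={A} → {A,G} (+1)
site 4, node CFM: CF={A,G} ∪ M={C} → {A,C,G} (+1)
site 4, node DL: D={A} ∪ L={C} → {A,C} (+1)
site 4, node CDFLM: CFM={A,C,G} ∩ DL={A,C} → {A,C} (+0)
site 4, node CDFLMS: CDFLM={A,C} ∪ S={G} → {A,C,G} (+1)
site 5, node CF: C={G} ∪ F={T} → {G,T} (+1)
site 5, node CFM: CF={G,T} ∪ M={A} → {A,G,T} (+1)
site 5, node DL: D={A} ∪ L={G} → {A,G} (+1)
site 5, node CDFLM: CFM={A,G,T} ∩ DL={A,G} → {A,G} (+0)
site 5, node CDFLMS: CDFLM={A,G} ∩ S={G} → {G} (+0)
site 6, node CF: C={T} ∪ F={A} → {A,T} (+1)
site 6, node CFM: CF={A,T} ∩ M={A} → {A} (+0)
site 6, node DL: D={G} ∪ L={C} → {C,G} (+1)
site 6, node CDFLM: CFM={A} ∪ DL={C,G} → {A,C,G} (+1)
site 6, node CDFLMS: CDFLM={A,C,G} ∩ S={C} → {C} (+0)
site 7, node CF: C={A} ∪ F={C} → {A,C} (+1)
site 7, node CFM: CF={A,C} ∪ M={G} → {A,C,G} (+1)
site 7, node DL: D={A} ∩ L={A} → {A} (+0)
site 7, node CDFLM: CFM={A,C,G} ∩ DL={A} → {A} (+0)
site 7, node CDFLMS: CDFLM={A} ∪ S={T} → {A,T} (+1)
per-site changes: [4, 3, 3, 3, 4, 3, 3, 3]; total = 26

3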